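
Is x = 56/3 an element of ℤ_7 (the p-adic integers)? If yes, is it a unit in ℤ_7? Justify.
x ∈ ℤ_7 but not a unit; v_7(x) = 1 > 0

ℤ_7 = {x ∈ ℚ_7 : v_7(x) ≥ 0} and ℤ_7^× = {x ∈ ℤ_7 : v_7(x) = 0}. Here v_7(56/3) = v_7(num) − v_7(den) = 1; compare against these criteria.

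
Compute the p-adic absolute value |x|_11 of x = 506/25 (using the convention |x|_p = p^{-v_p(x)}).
|506/25|_11 = 1/11

Step 1 — compute v_11(x) by factoring powers of 11 out of the numerator and denominator: v_11(506/25) = 1. Step 2 — apply |x|_p = p^{-v_p(x)} = 11^{-1} = 1/11.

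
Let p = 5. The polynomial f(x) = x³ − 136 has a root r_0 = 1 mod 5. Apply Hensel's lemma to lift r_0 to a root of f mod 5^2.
r_1 = 21 (mod 25)

Hensel: r_{i+1} = r_i − f(r_i)/f′(r_i) mod 5^{i+2}, where f′(x) = 3x². Iterate:
  r_0 = 1 (mod 5)
  r_1 = 21 (mod 25)
Final: r = 21 with f(r) ≡ 0 mod 5^2.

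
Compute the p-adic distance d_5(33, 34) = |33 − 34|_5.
d_5(33, 34) = 1

Step 1 — x − y = 33 − 34 = -1. Step 2 — v_5(-1) = 0 (factor: -1 = −(5^0 · 1); the sign does not affect v_p). Step 3 — |x − y|_5 = 5^{0} = 1.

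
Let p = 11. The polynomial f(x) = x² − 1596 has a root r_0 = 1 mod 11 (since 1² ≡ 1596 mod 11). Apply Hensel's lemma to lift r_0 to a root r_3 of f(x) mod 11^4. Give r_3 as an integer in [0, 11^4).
r_3 = 7393 (mod 14641)

Hensel's recurrence: r_{i+1} = r_i − f(r_i)·(f′(r_i))^{-1} mod 11^{i+2}, with f′(x) = 2x. Iterate:
  r_0 = 1 (mod 11)
  r_1 = 12 (mod 121)
  r_2 = 738 (mod 1331)
  r_3 = 7393 (mod 14641)
Final: r_3 = 7393, and one checks f(r_3) ≡ 0 mod 11^4.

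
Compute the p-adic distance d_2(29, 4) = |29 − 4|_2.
d_2(29, 4) = 1

Step 1 — x − y = 29 − 4 = 25. Step 2 — v_2(25) = 0 (factor: 25 = (2^0 · 25); the sign does not affect v_p). Step 3 — |x − y|_2 = 2^{0} = 1.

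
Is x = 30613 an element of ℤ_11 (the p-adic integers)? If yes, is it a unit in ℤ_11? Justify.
x ∈ ℤ_11 but not a unit; v_11(x) = 3 > 0

ℤ_11 = {x ∈ ℚ_11 : v_11(x) ≥ 0} and ℤ_11^× = {x ∈ ℤ_11 : v_11(x) = 0}. Here v_11(30613) = v_11(num) − v_11(den) = 3; compare against these criteria.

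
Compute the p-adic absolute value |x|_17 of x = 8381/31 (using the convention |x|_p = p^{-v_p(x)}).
|8381/31|_17 = 1/289

Step 1 — compute v_17(x) by factoring powers of 17 out of the numerator and denominator: v_17(8381/31) = 2. Step 2 — apply |x|_p = p^{-v_p(x)} = 17^{-2} = 1/289.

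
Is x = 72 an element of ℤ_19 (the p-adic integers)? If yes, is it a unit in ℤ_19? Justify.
x ∈ ℤ_19^× (unit); v_19(x) = 0

ℤ_19 = {x ∈ ℚ_19 : v_19(x) ≥ 0} and ℤ_19^× = {x ∈ ℤ_19 : v_19(x) = 0}. Here v_19(72) = v_19(num) − v_19(den) = 0; compare against these criteria.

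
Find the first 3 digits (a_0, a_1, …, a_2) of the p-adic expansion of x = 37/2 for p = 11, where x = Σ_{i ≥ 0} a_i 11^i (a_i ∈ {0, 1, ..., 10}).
(a_0, …, a_2) = (2, 7, 5)

v_11(37/2) = 0 (numerator and denominator both coprime to 11), so x ∈ ℤ_11^×. Compute digits iteratively via a_i = x_i mod 11, x_{i+1} = (x_i − a_i)/11, with x_0 = x:
  x_0 = 37/2;  a_0 = 2;  x_1 = (x_0 − 2)/11 = 3/2
  x_1 = 3/2;  a_1 = 7;  x_2 = (x_1 − 7)/11 = -1/2
  x_2 = -1/2;  a_2 = 5;  x_3 = (x_2 − 5)/11 = -1/2
Digits: (2, 7, 5).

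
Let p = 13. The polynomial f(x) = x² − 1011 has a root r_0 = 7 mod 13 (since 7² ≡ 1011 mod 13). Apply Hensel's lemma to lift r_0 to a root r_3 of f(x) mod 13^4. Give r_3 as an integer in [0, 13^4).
r_3 = 20911 (mod 28561)

Hensel's recurrence: r_{i+1} = r_i − f(r_i)·(f′(r_i))^{-1} mod 13^{i+2}, with f′(x) = 2x. Iterate:
  r_0 = 7 (mod 13)
  r_1 = 124 (mod 169)
  r_2 = 1138 (mod 2197)
  r_3 = 20911 (mod 28561)
Final: r_3 = 20911, and one checks f(r_3) ≡ 0 mod 13^4.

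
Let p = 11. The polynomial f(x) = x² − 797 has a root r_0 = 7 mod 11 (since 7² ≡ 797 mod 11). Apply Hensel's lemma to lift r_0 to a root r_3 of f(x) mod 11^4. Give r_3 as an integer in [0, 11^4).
r_3 = 13768 (mod 14641)

Hensel's recurrence: r_{i+1} = r_i − f(r_i)·(f′(r_i))^{-1} mod 11^{i+2}, with f′(x) = 2x. Iterate:
  r_0 = 7 (mod 11)
  r_1 = 95 (mod 121)
  r_2 = 458 (mod 1331)
  r_3 = 13768 (mod 14641)
Final: r_3 = 13768, and one checks f(r_3) ≡ 0 mod 11^4.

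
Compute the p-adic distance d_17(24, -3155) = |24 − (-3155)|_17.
d_17(24, -3155) = 1/289

Step 1 — x − y = 24 − (-3155) = 3179. Step 2 — v_17(3179) = 2 (factor: 3179 = (17^2 · 11); the sign does not affect v_p). Step 3 — |x − y|_17 = 17^{-2} = 1/289.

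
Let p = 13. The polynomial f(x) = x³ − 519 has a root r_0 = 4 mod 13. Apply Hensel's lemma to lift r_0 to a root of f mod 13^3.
r_2 = 17 (mod 2197)

Hensel: r_{i+1} = r_i − f(r_i)/f′(r_i) mod 13^{i+2}, where f′(x) = 3x². Iterate:
  r_0 = 4 (mod 13)
  r_1 = 17 (mod 169)
  r_2 = 17 (mod 2197)
Final: r = 17 with f(r) ≡ 0 mod 13^3.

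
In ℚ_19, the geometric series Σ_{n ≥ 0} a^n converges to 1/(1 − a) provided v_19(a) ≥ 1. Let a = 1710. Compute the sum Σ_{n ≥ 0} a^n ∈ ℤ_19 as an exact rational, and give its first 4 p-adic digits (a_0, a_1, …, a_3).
Σ a^n = 1/(1 − a) = -1/1709;  first 4 digits = (1, 14, 10, 16)

v_19(a) = 1 ≥ 1, so the series converges in ℤ_19 to 1/(1 − a) = 1/(1 − 1710) = -1/1709. Expand this rational in ℤ_19: compute digits iteratively via d_i = x_i mod 19, x_{i+1} = (x_i − d_i)/19. The first 4 digits are (1, 14, 10, 16).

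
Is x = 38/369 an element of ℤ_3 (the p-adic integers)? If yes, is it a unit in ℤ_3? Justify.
x ∉ ℤ_3 (v_3(x) = -2 < 0)

ℤ_3 = {x ∈ ℚ_3 : v_3(x) ≥ 0} and ℤ_3^× = {x ∈ ℤ_3 : v_3(x) = 0}. Here v_3(38/369) = v_3(num) − v_3(den) = -2; compare against these criteria.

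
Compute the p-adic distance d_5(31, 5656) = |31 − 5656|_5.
d_5(31, 5656) = 1/625

Step 1 — x − y = 31 − 5656 = -5625. Step 2 — v_5(-5625) = 4 (factor: -5625 = −(5^4 · 9); the sign does not affect v_p). Step 3 — |x − y|_5 = 5^{-4} = 1/625.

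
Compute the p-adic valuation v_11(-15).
v_11(-15) = 0

v_11(n) is the largest exponent k such that 11^k divides n. Factor out: -15 = -11^0 · 15. (Sign doesn't affect v_p.) So v_11(-15) = 0.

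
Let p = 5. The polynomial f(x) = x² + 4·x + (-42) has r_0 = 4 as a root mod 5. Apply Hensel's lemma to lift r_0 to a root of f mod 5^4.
r_3 = 34 (mod 625)

Hensel: r_{i+1} = r_i − f(r_i)·(f′(r_i))^{-1} mod 5^{i+2}, f′(x) = 2x + 4. Iterate:
  r_0 = 4 (mod 5)
  r_1 = 9 (mod 25)
  r_2 = 34 (mod 125)
  r_3 = 34 (mod 625)
Final: r = 34 satisfies f(r) ≡ 0 mod 5^4.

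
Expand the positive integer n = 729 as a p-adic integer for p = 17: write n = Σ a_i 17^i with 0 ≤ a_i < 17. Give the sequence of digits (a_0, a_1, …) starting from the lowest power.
(a_0, a_1, …) = (15, 8, 2)

Repeated division by 17 gives the digits low-to-high: 729 = 15 + 8·17^1 + 2·17^2. Digit sequence: (15, 8, 2).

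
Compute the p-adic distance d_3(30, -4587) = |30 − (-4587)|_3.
d_3(30, -4587) = 1/243

Step 1 — x − y = 30 − (-4587) = 4617. Step 2 — v_3(4617) = 5 (factor: 4617 = (3^5 · 19); the sign does not affect v_p). Step 3 — |x − y|_3 = 3^{-5} = 1/243.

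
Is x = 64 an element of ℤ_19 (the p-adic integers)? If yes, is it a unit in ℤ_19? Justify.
x ∈ ℤ_19^× (unit); v_19(x) = 0

ℤ_19 = {x ∈ ℚ_19 : v_19(x) ≥ 0} and ℤ_19^× = {x ∈ ℤ_19 : v_19(x) = 0}. Here v_19(64) = v_19(num) − v_19(den) = 0; compare against these criteria.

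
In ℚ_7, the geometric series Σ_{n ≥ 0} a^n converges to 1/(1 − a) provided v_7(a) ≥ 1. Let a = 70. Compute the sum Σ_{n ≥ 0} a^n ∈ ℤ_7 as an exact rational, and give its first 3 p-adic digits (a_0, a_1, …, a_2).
Σ a^n = 1/(1 − a) = -1/69;  first 3 digits = (1, 3, 3)

v_7(a) = 1 ≥ 1, so the series converges in ℤ_7 to 1/(1 − a) = 1/(1 − 70) = -1/69. Expand this rational in ℤ_7: compute digits iteratively via d_i = x_i mod 7, x_{i+1} = (x_i − d_i)/7. The first 3 digits are (1, 3, 3).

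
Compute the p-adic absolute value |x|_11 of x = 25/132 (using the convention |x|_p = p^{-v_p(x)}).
|25/132|_11 = 11

Step 1 — compute v_11(x) by factoring powers of 11 out of the numerator and denominator: v_11(25/132) = -1. Step 2 — apply |x|_p = p^{-v_p(x)} = 11^{1} = 11.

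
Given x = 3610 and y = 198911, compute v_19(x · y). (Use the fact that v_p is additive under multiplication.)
v_19(718068710) = 5

v_p(x) = 2 (factor: 3610 = 19^2 · 10); v_p(y) = 3 (factor: 198911 = 19^3 · 29). Additivity: v_p(xy) = v_p(x) + v_p(y) = 2 + 3 = 5. (Direct check: xy = 718068710 = 19^5 · (290).)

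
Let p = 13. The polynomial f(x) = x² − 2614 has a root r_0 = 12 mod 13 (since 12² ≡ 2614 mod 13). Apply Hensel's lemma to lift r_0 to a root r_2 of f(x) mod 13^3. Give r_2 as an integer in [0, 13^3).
r_2 = 1650 (mod 2197)

Hensel's recurrence: r_{i+1} = r_i − f(r_i)·(f′(r_i))^{-1} mod 13^{i+2}, with f′(x) = 2x. Iterate:
  r_0 = 12 (mod 13)
  r_1 = 129 (mod 169)
  r_2 = 1650 (mod 2197)
Final: r_2 = 1650, and one checks f(r_2) ≡ 0 mod 13^3.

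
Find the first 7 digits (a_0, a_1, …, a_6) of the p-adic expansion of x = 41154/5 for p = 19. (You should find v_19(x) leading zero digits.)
(a_0, …, a_6) = (0, 0, 0, 5, 15, 3, 15)

v_19(41154/5) = 3, so a_0 = ... = a_2 = 0. Factor out: x = 19^3 · u with u = 6/5 a unit in ℤ_19. Expand u iteratively via a_{v+i} = u_i mod 19, u_{i+1} = (u_i − a_{v+i})/19:
  u_0 = 6/5;  a_3 = 5;  u_1 = (u_0 − 5)/19 = -1/5
  u_1 = -1/5;  a_4 = 15;  u_2 = (u_1 − 15)/19 = -4/5
  u_2 = -4/5;  a_5 = 3;  u_3 = (u_2 − 3)/19 = -1/5
  u_3 = -1/5;  a_6 = 15;  u_4 = (u_3 − 15)/19 = -4/5
Digits: (0, 0, 0, 5, 15, 3, 15).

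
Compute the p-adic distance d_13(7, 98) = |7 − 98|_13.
d_13(7, 98) = 1/13

Step 1 — x − y = 7 − 98 = -91. Step 2 — v_13(-91) = 1 (factor: -91 = −(13^1 · 7); the sign does not affect v_p). Step 3 — |x − y|_13 = 13^{-1} = 1/13.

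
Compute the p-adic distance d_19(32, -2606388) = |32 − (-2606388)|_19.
d_19(32, -2606388) = 1/130321

Step 1 — x − y = 32 − (-2606388) = 2606420. Step 2 — v_19(2606420) = 4 (factor: 2606420 = (19^4 · 20); the sign does not affect v_p). Step 3 — |x − y|_19 = 19^{-4} = 1/130321.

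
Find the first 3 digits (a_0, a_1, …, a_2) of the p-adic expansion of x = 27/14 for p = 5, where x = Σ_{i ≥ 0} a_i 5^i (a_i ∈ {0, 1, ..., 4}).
(a_0, …, a_2) = (3, 3, 4)

v_5(27/14) = 0 (numerator and denominator both coprime to 5), so x ∈ ℤ_5^×. Compute digits iteratively via a_i = x_i mod 5, x_{i+1} = (x_i − a_i)/5, with x_0 = x:
  x_0 = 27/14;  a_0 = 3;  x_1 = (x_0 − 3)/5 = -3/14
  x_1 = -3/14;  a_1 = 3;  x_2 = (x_1 − 3)/5 = -9/14
  x_2 = -9/14;  a_2 = 4;  x_3 = (x_2 − 4)/5 = -13/14
Digits: (3, 3, 4).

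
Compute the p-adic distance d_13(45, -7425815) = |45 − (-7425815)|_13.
d_13(45, -7425815) = 1/371293

Step 1 — x − y = 45 − (-7425815) = 7425860. Step 2 — v_13(7425860) = 5 (factor: 7425860 = (13^5 · 20); the sign does not affect v_p). Step 3 — |x − y|_13 = 13^{-5} = 1/371293.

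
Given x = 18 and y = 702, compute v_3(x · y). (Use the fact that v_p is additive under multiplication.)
v_3(12636) = 5

v_p(x) = 2 (factor: 18 = 3^2 · 2); v_p(y) = 3 (factor: 702 = 3^3 · 26). Additivity: v_p(xy) = v_p(x) + v_p(y) = 2 + 3 = 5. (Direct check: xy = 12636 = 3^5 · (52).)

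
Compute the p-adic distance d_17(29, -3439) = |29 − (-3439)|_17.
d_17(29, -3439) = 1/289

Step 1 — x − y = 29 − (-3439) = 3468. Step 2 — v_17(3468) = 2 (factor: 3468 = (17^2 · 12); the sign does not affect v_p). Step 3 — |x − y|_17 = 17^{-2} = 1/289.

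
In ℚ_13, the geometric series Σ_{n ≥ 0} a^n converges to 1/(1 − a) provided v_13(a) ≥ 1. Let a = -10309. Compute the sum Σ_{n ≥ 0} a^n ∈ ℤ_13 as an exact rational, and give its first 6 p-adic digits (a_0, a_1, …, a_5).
Σ a^n = 1/(1 − a) = 1/10310;  first 6 digits = (1, 0, 4, 8, 2, 0)

v_13(a) = 2 ≥ 1, so the series converges in ℤ_13 to 1/(1 − a) = 1/(1 − (-10309)) = 1/10310. Expand this rational in ℤ_13: compute digits iteratively via d_i = x_i mod 13, x_{i+1} = (x_i − d_i)/13. The first 6 digits are (1, 0, 4, 8, 2, 0).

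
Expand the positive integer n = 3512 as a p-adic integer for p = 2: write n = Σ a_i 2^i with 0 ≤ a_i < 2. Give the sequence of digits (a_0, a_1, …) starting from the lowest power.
(a_0, a_1, …) = (0, 0, 0, 1, 1, 1, 0, 1, 1, 0, 1, 1)

Repeated division by 2 gives the digits low-to-high: 3512 = 1·2^3 + 1·2^4 + 1·2^5 + 1·2^7 + 1·2^8 + 1·2^10 + 1·2^11. Digit sequence: (0, 0, 0, 1, 1, 1, 0, 1, 1, 0, 1, 1).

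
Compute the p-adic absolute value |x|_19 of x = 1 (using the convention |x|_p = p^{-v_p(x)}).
|1|_19 = 1

Step 1 — compute v_19(x) by factoring powers of 19 out of the numerator and denominator: v_19(1) = 0. Step 2 — apply |x|_p = p^{-v_p(x)} = 19^{0} = 1.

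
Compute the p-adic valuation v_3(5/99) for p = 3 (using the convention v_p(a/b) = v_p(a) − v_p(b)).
v_3(5/99) = -2

Factor powers of 3 from the numerator and denominator of the reduced fraction: 5 = 3^0 · 5 and 99 = 3^2 · 11. Apply v_p(a/b) = v_p(a) − v_p(b): v_3(5/99) = 0 − 2 = -2.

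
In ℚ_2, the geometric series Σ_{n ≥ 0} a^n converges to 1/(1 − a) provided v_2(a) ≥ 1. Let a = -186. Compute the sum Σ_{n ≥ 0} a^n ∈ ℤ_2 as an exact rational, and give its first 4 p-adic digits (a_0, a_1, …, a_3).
Σ a^n = 1/(1 − a) = 1/187;  first 4 digits = (1, 1, 0, 0)

v_2(a) = 1 ≥ 1, so the series converges in ℤ_2 to 1/(1 − a) = 1/(1 − (-186)) = 1/187. Expand this rational in ℤ_2: compute digits iteratively via d_i = x_i mod 2, x_{i+1} = (x_i − d_i)/2. The first 4 digits are (1, 1, 0, 0).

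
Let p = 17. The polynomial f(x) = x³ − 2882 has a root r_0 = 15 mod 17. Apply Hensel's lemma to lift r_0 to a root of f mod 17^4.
r_3 = 14159 (mod 83521)

Hensel: r_{i+1} = r_i − f(r_i)/f′(r_i) mod 17^{i+2}, where f′(x) = 3x². Iterate:
  r_0 = 15 (mod 17)
  r_1 = 287 (mod 289)
  r_2 = 4333 (mod 4913)
  r_3 = 14159 (mod 83521)
Final: r = 14159 with f(r) ≡ 0 mod 17^4.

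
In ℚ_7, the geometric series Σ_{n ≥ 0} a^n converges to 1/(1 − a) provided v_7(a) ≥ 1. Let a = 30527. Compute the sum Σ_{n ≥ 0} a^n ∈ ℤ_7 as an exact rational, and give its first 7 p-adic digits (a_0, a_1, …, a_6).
Σ a^n = 1/(1 − a) = -1/30526;  first 7 digits = (1, 0, 0, 5, 5, 1, 4)

v_7(a) = 3 ≥ 1, so the series converges in ℤ_7 to 1/(1 − a) = 1/(1 − 30527) = -1/30526. Expand this rational in ℤ_7: compute digits iteratively via d_i = x_i mod 7, x_{i+1} = (x_i − d_i)/7. The first 7 digits are (1, 0, 0, 5, 5, 1, 4).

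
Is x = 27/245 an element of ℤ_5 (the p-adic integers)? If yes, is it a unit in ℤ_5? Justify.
x ∉ ℤ_5 (v_5(x) = -1 < 0)

ℤ_5 = {x ∈ ℚ_5 : v_5(x) ≥ 0} and ℤ_5^× = {x ∈ ℤ_5 : v_5(x) = 0}. Here v_5(27/245) = v_5(num) − v_5(den) = -1; compare against these criteria.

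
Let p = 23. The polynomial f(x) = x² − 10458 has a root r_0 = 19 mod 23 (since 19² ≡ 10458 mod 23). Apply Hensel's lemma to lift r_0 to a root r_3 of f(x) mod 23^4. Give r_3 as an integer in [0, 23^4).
r_3 = 205662 (mod 279841)

Hensel's recurrence: r_{i+1} = r_i − f(r_i)·(f′(r_i))^{-1} mod 23^{i+2}, with f′(x) = 2x. Iterate:
  r_0 = 19 (mod 23)
  r_1 = 410 (mod 529)
  r_2 = 10990 (mod 12167)
  r_3 = 205662 (mod 279841)
Final: r_3 = 205662, and one checks f(r_3) ≡ 0 mod 23^4.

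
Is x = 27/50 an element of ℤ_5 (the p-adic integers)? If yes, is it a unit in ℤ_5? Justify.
x ∉ ℤ_5 (v_5(x) = -2 < 0)

ℤ_5 = {x ∈ ℚ_5 : v_5(x) ≥ 0} and ℤ_5^× = {x ∈ ℤ_5 : v_5(x) = 0}. Here v_5(27/50) = v_5(num) − v_5(den) = -2; compare against these criteria.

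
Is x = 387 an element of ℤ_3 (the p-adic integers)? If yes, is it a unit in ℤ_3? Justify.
x ∈ ℤ_3 but not a unit; v_3(x) = 2 > 0

ℤ_3 = {x ∈ ℚ_3 : v_3(x) ≥ 0} and ℤ_3^× = {x ∈ ℤ_3 : v_3(x) = 0}. Here v_3(387) = v_3(num) − v_3(den) = 2; compare against these criteria.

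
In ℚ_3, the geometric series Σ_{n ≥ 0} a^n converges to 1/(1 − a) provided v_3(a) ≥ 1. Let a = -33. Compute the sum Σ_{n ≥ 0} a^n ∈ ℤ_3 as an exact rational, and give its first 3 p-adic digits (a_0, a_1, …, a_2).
Σ a^n = 1/(1 − a) = 1/34;  first 3 digits = (1, 1, 0)

v_3(a) = 1 ≥ 1, so the series converges in ℤ_3 to 1/(1 − a) = 1/(1 − (-33)) = 1/34. Expand this rational in ℤ_3: compute digits iteratively via d_i = x_i mod 3, x_{i+1} = (x_i − d_i)/3. The first 3 digits are (1, 1, 0).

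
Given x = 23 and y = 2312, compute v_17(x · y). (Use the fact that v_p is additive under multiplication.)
v_17(53176) = 2

v_p(x) = 0 (factor: 23 = 17^0 · 23); v_p(y) = 2 (factor: 2312 = 17^2 · 8). Additivity: v_p(xy) = v_p(x) + v_p(y) = 0 + 2 = 2. (Direct check: xy = 53176 = 17^2 · (184).)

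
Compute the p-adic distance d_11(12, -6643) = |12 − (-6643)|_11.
d_11(12, -6643) = 1/1331

Step 1 — x − y = 12 − (-6643) = 6655. Step 2 — v_11(6655) = 3 (factor: 6655 = (11^3 · 5); the sign does not affect v_p). Step 3 — |x − y|_11 = 11^{-3} = 1/1331.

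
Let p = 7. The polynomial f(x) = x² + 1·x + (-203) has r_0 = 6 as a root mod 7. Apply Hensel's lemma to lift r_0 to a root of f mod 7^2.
r_1 = 41 (mod 49)

Hensel: r_{i+1} = r_i − f(r_i)·(f′(r_i))^{-1} mod 7^{i+2}, f′(x) = 2x + 1. Iterate:
  r_0 = 6 (mod 7)
  r_1 = 41 (mod 49)
Final: r = 41 satisfies f(r) ≡ 0 mod 7^2.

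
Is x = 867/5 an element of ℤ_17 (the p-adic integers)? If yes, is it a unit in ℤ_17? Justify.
x ∈ ℤ_17 but not a unit; v_17(x) = 2 > 0

ℤ_17 = {x ∈ ℚ_17 : v_17(x) ≥ 0} and ℤ_17^× = {x ∈ ℤ_17 : v_17(x) = 0}. Here v_17(867/5) = v_17(num) − v_17(den) = 2; compare against these criteria.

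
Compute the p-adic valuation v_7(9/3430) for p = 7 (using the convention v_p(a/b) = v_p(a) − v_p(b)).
v_7(9/3430) = -3

Factor powers of 7 from the numerator and denominator of the reduced fraction: 9 = 7^0 · 9 and 3430 = 7^3 · 10. Apply v_p(a/b) = v_p(a) − v_p(b): v_7(9/3430) = 0 − 3 = -3.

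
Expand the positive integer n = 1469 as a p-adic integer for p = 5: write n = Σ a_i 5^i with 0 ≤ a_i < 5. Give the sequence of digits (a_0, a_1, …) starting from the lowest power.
(a_0, a_1, …) = (4, 3, 3, 1, 2)

Repeated division by 5 gives the digits low-to-high: 1469 = 4 + 3·5^1 + 3·5^2 + 1·5^3 + 2·5^4. Digit sequence: (4, 3, 3, 1, 2).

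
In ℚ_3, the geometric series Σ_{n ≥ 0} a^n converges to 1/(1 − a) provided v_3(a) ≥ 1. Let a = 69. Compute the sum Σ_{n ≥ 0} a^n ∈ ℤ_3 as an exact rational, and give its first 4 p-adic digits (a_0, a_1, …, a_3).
Σ a^n = 1/(1 − a) = -1/68;  first 4 digits = (1, 2, 2, 0)

v_3(a) = 1 ≥ 1, so the series converges in ℤ_3 to 1/(1 − a) = 1/(1 − 69) = -1/68. Expand this rational in ℤ_3: compute digits iteratively via d_i = x_i mod 3, x_{i+1} = (x_i − d_i)/3. The first 4 digits are (1, 2, 2, 0).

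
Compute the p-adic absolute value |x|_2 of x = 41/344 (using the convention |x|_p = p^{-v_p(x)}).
|41/344|_2 = 8

Step 1 — compute v_2(x) by factoring powers of 2 out of the numerator and denominator: v_2(41/344) = -3. Step 2 — apply |x|_p = p^{-v_p(x)} = 2^{3} = 8.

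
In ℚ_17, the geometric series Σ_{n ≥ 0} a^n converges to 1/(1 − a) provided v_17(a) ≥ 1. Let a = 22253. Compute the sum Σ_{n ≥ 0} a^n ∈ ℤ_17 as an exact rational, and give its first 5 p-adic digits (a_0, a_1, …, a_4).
Σ a^n = 1/(1 − a) = -1/22252;  first 5 digits = (1, 0, 9, 4, 13)

v_17(a) = 2 ≥ 1, so the series converges in ℤ_17 to 1/(1 − a) = 1/(1 − 22253) = -1/22252. Expand this rational in ℤ_17: compute digits iteratively via d_i = x_i mod 17, x_{i+1} = (x_i − d_i)/17. The first 5 digits are (1, 0, 9, 4, 13).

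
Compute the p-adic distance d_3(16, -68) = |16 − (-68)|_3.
d_3(16, -68) = 1/3

Step 1 — x − y = 16 − (-68) = 84. Step 2 — v_3(84) = 1 (factor: 84 = (3^1 · 28); the sign does not affect v_p). Step 3 — |x − y|_3 = 3^{-1} = 1/3.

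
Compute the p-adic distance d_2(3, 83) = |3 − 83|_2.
d_2(3, 83) = 1/16

Step 1 — x − y = 3 − 83 = -80. Step 2 — v_2(-80) = 4 (factor: -80 = −(2^4 · 5); the sign does not affect v_p). Step 3 — |x − y|_2 = 2^{-4} = 1/16.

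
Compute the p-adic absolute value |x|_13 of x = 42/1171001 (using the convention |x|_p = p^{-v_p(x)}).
|42/1171001|_13 = 28561

Step 1 — compute v_13(x) by factoring powers of 13 out of the numerator and denominator: v_13(42/1171001) = -4. Step 2 — apply |x|_p = p^{-v_p(x)} = 13^{4} = 28561.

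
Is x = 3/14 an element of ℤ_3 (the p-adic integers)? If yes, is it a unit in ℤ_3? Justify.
x ∈ ℤ_3 but not a unit; v_3(x) = 1 > 0

ℤ_3 = {x ∈ ℚ_3 : v_3(x) ≥ 0} and ℤ_3^× = {x ∈ ℤ_3 : v_3(x) = 0}. Here v_3(3/14) = v_3(num) − v_3(den) = 1; compare against these criteria.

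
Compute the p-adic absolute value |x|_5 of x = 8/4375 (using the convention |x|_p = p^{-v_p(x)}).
|8/4375|_5 = 625

Step 1 — compute v_5(x) by factoring powers of 5 out of the numerator and denominator: v_5(8/4375) = -4. Step 2 — apply |x|_p = p^{-v_p(x)} = 5^{4} = 625.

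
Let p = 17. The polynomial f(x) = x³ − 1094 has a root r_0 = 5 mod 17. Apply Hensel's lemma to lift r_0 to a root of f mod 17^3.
r_2 = 2827 (mod 4913)

Hensel: r_{i+1} = r_i − f(r_i)/f′(r_i) mod 17^{i+2}, where f′(x) = 3x². Iterate:
  r_0 = 5 (mod 17)
  r_1 = 226 (mod 289)
  r_2 = 2827 (mod 4913)
Final: r = 2827 with f(r) ≡ 0 mod 17^3.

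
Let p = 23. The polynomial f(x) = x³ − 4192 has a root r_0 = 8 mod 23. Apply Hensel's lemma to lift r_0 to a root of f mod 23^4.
r_3 = 133776 (mod 279841)

Hensel: r_{i+1} = r_i − f(r_i)/f′(r_i) mod 23^{i+2}, where f′(x) = 3x². Iterate:
  r_0 = 8 (mod 23)
  r_1 = 468 (mod 529)
  r_2 = 12106 (mod 12167)
  r_3 = 133776 (mod 279841)
Final: r = 133776 with f(r) ≡ 0 mod 23^4.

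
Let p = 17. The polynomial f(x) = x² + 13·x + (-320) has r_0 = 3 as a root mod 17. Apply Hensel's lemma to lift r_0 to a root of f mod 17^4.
r_3 = 73256 (mod 83521)

Hensel: r_{i+1} = r_i − f(r_i)·(f′(r_i))^{-1} mod 17^{i+2}, f′(x) = 2x + 13. Iterate:
  r_0 = 3 (mod 17)
  r_1 = 139 (mod 289)
  r_2 = 4474 (mod 4913)
  r_3 = 73256 (mod 83521)
Final: r = 73256 satisfies f(r) ≡ 0 mod 17^4.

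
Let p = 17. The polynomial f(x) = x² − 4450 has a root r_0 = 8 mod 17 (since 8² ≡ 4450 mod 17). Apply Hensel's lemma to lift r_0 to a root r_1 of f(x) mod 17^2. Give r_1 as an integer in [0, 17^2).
r_1 = 246 (mod 289)

Hensel's recurrence: r_{i+1} = r_i − f(r_i)·(f′(r_i))^{-1} mod 17^{i+2}, with f′(x) = 2x. Iterate:
  r_0 = 8 (mod 17)
  r_1 = 246 (mod 289)
Final: r_1 = 246, and one checks f(r_1) ≡ 0 mod 17^2.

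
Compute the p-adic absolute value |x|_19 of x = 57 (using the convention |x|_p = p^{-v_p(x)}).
|57|_19 = 1/19

Step 1 — compute v_19(x) by factoring powers of 19 out of the numerator and denominator: v_19(57) = 1. Step 2 — apply |x|_p = p^{-v_p(x)} = 19^{-1} = 1/19.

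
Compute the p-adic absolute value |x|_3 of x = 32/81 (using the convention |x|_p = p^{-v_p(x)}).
|32/81|_3 = 81

Step 1 — compute v_3(x) by factoring powers of 3 out of the numerator and denominator: v_3(32/81) = -4. Step 2 — apply |x|_p = p^{-v_p(x)} = 3^{4} = 81.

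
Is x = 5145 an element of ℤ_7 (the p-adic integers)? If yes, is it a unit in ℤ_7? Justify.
x ∈ ℤ_7 but not a unit; v_7(x) = 3 > 0

ℤ_7 = {x ∈ ℚ_7 : v_7(x) ≥ 0} and ℤ_7^× = {x ∈ ℤ_7 : v_7(x) = 0}. Here v_7(5145) = v_7(num) − v_7(den) = 3; compare against these criteria.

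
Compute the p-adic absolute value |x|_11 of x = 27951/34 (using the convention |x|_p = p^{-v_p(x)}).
|27951/34|_11 = 1/1331

Step 1 — compute v_11(x) by factoring powers of 11 out of the numerator and denominator: v_11(27951/34) = 3. Step 2 — apply |x|_p = p^{-v_p(x)} = 11^{-3} = 1/1331.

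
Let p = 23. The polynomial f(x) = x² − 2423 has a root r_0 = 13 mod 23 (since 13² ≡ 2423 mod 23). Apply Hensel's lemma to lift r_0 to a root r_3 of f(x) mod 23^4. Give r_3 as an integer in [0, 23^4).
r_3 = 137599 (mod 279841)

Hensel's recurrence: r_{i+1} = r_i − f(r_i)·(f′(r_i))^{-1} mod 23^{i+2}, with f′(x) = 2x. Iterate:
  r_0 = 13 (mod 23)
  r_1 = 59 (mod 529)
  r_2 = 3762 (mod 12167)
  r_3 = 137599 (mod 279841)
Final: r_3 = 137599, and one checks f(r_3) ≡ 0 mod 23^4.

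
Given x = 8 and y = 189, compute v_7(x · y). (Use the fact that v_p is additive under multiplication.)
v_7(1512) = 1

v_p(x) = 0 (factor: 8 = 7^0 · 8); v_p(y) = 1 (factor: 189 = 7^1 · 27). Additivity: v_p(xy) = v_p(x) + v_p(y) = 0 + 1 = 1. (Direct check: xy = 1512 = 7^1 · (216).)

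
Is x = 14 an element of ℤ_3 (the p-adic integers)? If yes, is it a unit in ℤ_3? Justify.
x ∈ ℤ_3^× (unit); v_3(x) = 0

ℤ_3 = {x ∈ ℚ_3 : v_3(x) ≥ 0} and ℤ_3^× = {x ∈ ℤ_3 : v_3(x) = 0}. Here v_3(14) = v_3(num) − v_3(den) = 0; compare against these criteria.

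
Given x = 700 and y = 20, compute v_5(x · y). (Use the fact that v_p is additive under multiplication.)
v_5(14000) = 3

v_p(x) = 2 (factor: 700 = 5^2 · 28); v_p(y) = 1 (factor: 20 = 5^1 · 4). Additivity: v_p(xy) = v_p(x) + v_p(y) = 2 + 1 = 3. (Direct check: xy = 14000 = 5^3 · (112).)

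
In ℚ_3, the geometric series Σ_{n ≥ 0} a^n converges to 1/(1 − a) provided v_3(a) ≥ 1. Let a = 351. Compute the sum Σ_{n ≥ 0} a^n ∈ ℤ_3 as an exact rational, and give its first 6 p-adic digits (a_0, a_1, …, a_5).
Σ a^n = 1/(1 − a) = -1/350;  first 6 digits = (1, 0, 0, 1, 1, 1)

v_3(a) = 3 ≥ 1, so the series converges in ℤ_3 to 1/(1 − a) = 1/(1 − 351) = -1/350. Expand this rational in ℤ_3: compute digits iteratively via d_i = x_i mod 3, x_{i+1} = (x_i − d_i)/3. The first 6 digits are (1, 0, 0, 1, 1, 1).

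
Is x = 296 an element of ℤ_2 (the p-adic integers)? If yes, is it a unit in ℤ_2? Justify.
x ∈ ℤ_2 but not a unit; v_2(x) = 3 > 0

ℤ_2 = {x ∈ ℚ_2 : v_2(x) ≥ 0} and ℤ_2^× = {x ∈ ℤ_2 : v_2(x) = 0}. Here v_2(296) = v_2(num) − v_2(den) = 3; compare against these criteria.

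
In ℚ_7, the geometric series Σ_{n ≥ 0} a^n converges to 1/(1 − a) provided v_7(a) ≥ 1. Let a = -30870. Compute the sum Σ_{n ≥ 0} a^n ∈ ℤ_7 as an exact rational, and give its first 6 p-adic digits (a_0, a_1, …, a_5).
Σ a^n = 1/(1 − a) = 1/30871;  first 6 digits = (1, 0, 0, 1, 1, 5)

v_7(a) = 3 ≥ 1, so the series converges in ℤ_7 to 1/(1 − a) = 1/(1 − (-30870)) = 1/30871. Expand this rational in ℤ_7: compute digits iteratively via d_i = x_i mod 7, x_{i+1} = (x_i − d_i)/7. The first 6 digits are (1, 0, 0, 1, 1, 5).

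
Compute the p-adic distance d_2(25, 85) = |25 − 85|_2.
d_2(25, 85) = 1/4

Step 1 — x − y = 25 − 85 = -60. Step 2 — v_2(-60) = 2 (factor: -60 = −(2^2 · 15); the sign does not affect v_p). Step 3 — |x − y|_2 = 2^{-2} = 1/4.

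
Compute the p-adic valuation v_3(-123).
v_3(-123) = 1

v_3(n) is the largest exponent k such that 3^k divides n. Factor out: -123 = -3^1 · 41. (Sign doesn't affect v_p.) So v_3(-123) = 1.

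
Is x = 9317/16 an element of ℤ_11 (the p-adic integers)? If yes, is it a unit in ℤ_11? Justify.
x ∈ ℤ_11 but not a unit; v_11(x) = 3 > 0

ℤ_11 = {x ∈ ℚ_11 : v_11(x) ≥ 0} and ℤ_11^× = {x ∈ ℤ_11 : v_11(x) = 0}. Here v_11(9317/16) = v_11(num) − v_11(den) = 3; compare against these criteria.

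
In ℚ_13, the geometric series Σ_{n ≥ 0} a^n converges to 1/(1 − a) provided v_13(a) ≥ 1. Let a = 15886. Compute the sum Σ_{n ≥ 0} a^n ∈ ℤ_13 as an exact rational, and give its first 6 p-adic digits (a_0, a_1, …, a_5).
Σ a^n = 1/(1 − a) = -1/15885;  first 6 digits = (1, 0, 3, 7, 9, 3)

v_13(a) = 2 ≥ 1, so the series converges in ℤ_13 to 1/(1 − a) = 1/(1 − 15886) = -1/15885. Expand this rational in ℤ_13: compute digits iteratively via d_i = x_i mod 13, x_{i+1} = (x_i − d_i)/13. The first 6 digits are (1, 0, 3, 7, 9, 3).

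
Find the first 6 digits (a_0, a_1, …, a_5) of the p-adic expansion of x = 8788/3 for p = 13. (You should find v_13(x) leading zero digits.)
(a_0, …, a_5) = (0, 0, 0, 10, 8, 8)

v_13(8788/3) = 3, so a_0 = ... = a_2 = 0. Factor out: x = 13^3 · u with u = 4/3 a unit in ℤ_13. Expand u iteratively via a_{v+i} = u_i mod 13, u_{i+1} = (u_i − a_{v+i})/13:
  u_0 = 4/3;  a_3 = 10;  u_1 = (u_0 − 10)/13 = -2/3
  u_1 = -2/3;  a_4 = 8;  u_2 = (u_1 − 8)/13 = -2/3
  u_2 = -2/3;  a_5 = 8;  u_3 = (u_2 − 8)/13 = -2/3
Digits: (0, 0, 0, 10, 8, 8).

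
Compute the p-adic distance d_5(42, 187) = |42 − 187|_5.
d_5(42, 187) = 1/5

Step 1 — x − y = 42 − 187 = -145. Step 2 — v_5(-145) = 1 (factor: -145 = −(5^1 · 29); the sign does not affect v_p). Step 3 — |x − y|_5 = 5^{-1} = 1/5.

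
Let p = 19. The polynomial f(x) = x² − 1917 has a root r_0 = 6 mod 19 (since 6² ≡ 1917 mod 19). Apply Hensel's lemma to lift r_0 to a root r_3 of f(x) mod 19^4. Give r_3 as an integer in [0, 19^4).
r_3 = 113968 (mod 130321)

Hensel's recurrence: r_{i+1} = r_i − f(r_i)·(f′(r_i))^{-1} mod 19^{i+2}, with f′(x) = 2x. Iterate:
  r_0 = 6 (mod 19)
  r_1 = 253 (mod 361)
  r_2 = 4224 (mod 6859)
  r_3 = 113968 (mod 130321)
Final: r_3 = 113968, and one checks f(r_3) ≡ 0 mod 19^4.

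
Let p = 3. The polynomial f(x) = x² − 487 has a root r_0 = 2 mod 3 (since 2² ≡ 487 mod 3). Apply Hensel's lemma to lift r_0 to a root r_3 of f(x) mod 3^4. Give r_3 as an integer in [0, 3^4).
r_3 = 80 (mod 81)

Hensel's recurrence: r_{i+1} = r_i − f(r_i)·(f′(r_i))^{-1} mod 3^{i+2}, with f′(x) = 2x. Iterate:
  r_0 = 2 (mod 3)
  r_1 = 8 (mod 9)
  r_2 = 26 (mod 27)
  r_3 = 80 (mod 81)
Final: r_3 = 80, and one checks f(r_3) ≡ 0 mod 3^4.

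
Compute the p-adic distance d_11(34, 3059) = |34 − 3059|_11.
d_11(34, 3059) = 1/121

Step 1 — x − y = 34 − 3059 = -3025. Step 2 — v_11(-3025) = 2 (factor: -3025 = −(11^2 · 25); the sign does not affect v_p). Step 3 — |x − y|_11 = 11^{-2} = 1/121.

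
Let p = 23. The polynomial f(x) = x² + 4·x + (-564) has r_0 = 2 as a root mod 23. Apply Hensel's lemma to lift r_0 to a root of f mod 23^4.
r_3 = 70957 (mod 279841)

Hensel: r_{i+1} = r_i − f(r_i)·(f′(r_i))^{-1} mod 23^{i+2}, f′(x) = 2x + 4. Iterate:
  r_0 = 2 (mod 23)
  r_1 = 71 (mod 529)
  r_2 = 10122 (mod 12167)
  r_3 = 70957 (mod 279841)
Final: r = 70957 satisfies f(r) ≡ 0 mod 23^4.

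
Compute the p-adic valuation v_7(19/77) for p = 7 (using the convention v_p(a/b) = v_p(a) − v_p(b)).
v_7(19/77) = -1

Factor powers of 7 from the numerator and denominator of the reduced fraction: 19 = 7^0 · 19 and 77 = 7^1 · 11. Apply v_p(a/b) = v_p(a) − v_p(b): v_7(19/77) = 0 − 1 = -1.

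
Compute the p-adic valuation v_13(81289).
v_13(81289) = 3

v_13(n) is the largest exponent k such that 13^k divides n. Factor out: 81289 = 13^3 · 37. (Sign doesn't affect v_p.) So v_13(81289) = 3.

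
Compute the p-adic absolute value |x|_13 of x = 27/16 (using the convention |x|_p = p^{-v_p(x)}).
|27/16|_13 = 1

Step 1 — compute v_13(x) by factoring powers of 13 out of the numerator and denominator: v_13(27/16) = 0. Step 2 — apply |x|_p = p^{-v_p(x)} = 13^{0} = 1.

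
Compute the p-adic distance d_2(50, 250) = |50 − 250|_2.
d_2(50, 250) = 1/8

Step 1 — x − y = 50 − 250 = -200. Step 2 — v_2(-200) = 3 (factor: -200 = −(2^3 · 25); the sign does not affect v_p). Step 3 — |x − y|_2 = 2^{-3} = 1/8.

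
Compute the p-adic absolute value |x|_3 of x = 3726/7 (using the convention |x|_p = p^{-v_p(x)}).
|3726/7|_3 = 1/81

Step 1 — compute v_3(x) by factoring powers of 3 out of the numerator and denominator: v_3(3726/7) = 4. Step 2 — apply |x|_p = p^{-v_p(x)} = 3^{-4} = 1/81.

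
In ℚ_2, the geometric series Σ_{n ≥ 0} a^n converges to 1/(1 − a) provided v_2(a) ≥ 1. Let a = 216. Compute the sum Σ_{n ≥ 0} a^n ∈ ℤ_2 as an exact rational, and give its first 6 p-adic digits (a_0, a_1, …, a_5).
Σ a^n = 1/(1 − a) = -1/215;  first 6 digits = (1, 0, 0, 1, 1, 0)

v_2(a) = 3 ≥ 1, so the series converges in ℤ_2 to 1/(1 − a) = 1/(1 − 216) = -1/215. Expand this rational in ℤ_2: compute digits iteratively via d_i = x_i mod 2, x_{i+1} = (x_i − d_i)/2. The first 6 digits are (1, 0, 0, 1, 1, 0).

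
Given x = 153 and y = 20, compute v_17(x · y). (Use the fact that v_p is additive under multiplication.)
v_17(3060) = 1

v_p(x) = 1 (factor: 153 = 17^1 · 9); v_p(y) = 0 (factor: 20 = 17^0 · 20). Additivity: v_p(xy) = v_p(x) + v_p(y) = 1 + 0 = 1. (Direct check: xy = 3060 = 17^1 · (180).)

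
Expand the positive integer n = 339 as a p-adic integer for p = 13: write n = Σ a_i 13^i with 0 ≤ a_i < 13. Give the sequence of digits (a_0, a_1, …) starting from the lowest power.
(a_0, a_1, …) = (1, 0, 2)

Repeated division by 13 gives the digits low-to-high: 339 = 1 + 2·13^2. Digit sequence: (1, 0, 2).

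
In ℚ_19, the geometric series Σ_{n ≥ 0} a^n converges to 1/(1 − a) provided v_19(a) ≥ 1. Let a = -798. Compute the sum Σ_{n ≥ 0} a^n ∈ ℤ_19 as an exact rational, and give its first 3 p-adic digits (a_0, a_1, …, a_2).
Σ a^n = 1/(1 − a) = 1/799;  first 3 digits = (1, 15, 13)

v_19(a) = 1 ≥ 1, so the series converges in ℤ_19 to 1/(1 − a) = 1/(1 − (-798)) = 1/799. Expand this rational in ℤ_19: compute digits iteratively via d_i = x_i mod 19, x_{i+1} = (x_i − d_i)/19. The first 3 digits are (1, 15, 13).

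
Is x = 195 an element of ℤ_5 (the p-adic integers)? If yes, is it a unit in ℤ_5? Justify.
x ∈ ℤ_5 but not a unit; v_5(x) = 1 > 0

ℤ_5 = {x ∈ ℚ_5 : v_5(x) ≥ 0} and ℤ_5^× = {x ∈ ℤ_5 : v_5(x) = 0}. Here v_5(195) = v_5(num) − v_5(den) = 1; compare against these criteria.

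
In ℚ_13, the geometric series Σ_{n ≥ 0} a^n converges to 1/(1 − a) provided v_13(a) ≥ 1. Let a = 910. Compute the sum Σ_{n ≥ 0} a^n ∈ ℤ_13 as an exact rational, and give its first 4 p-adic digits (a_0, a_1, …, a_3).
Σ a^n = 1/(1 − a) = -1/909;  first 4 digits = (1, 5, 4, 8)

v_13(a) = 1 ≥ 1, so the series converges in ℤ_13 to 1/(1 − a) = 1/(1 − 910) = -1/909. Expand this rational in ℤ_13: compute digits iteratively via d_i = x_i mod 13, x_{i+1} = (x_i − d_i)/13. The first 4 digits are (1, 5, 4, 8).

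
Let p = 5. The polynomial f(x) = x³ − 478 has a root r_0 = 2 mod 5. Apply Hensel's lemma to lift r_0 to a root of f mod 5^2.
r_1 = 12 (mod 25)

Hensel: r_{i+1} = r_i − f(r_i)/f′(r_i) mod 5^{i+2}, where f′(x) = 3x². Iterate:
  r_0 = 2 (mod 5)
  r_1 = 12 (mod 25)
Final: r = 12 with f(r) ≡ 0 mod 5^2.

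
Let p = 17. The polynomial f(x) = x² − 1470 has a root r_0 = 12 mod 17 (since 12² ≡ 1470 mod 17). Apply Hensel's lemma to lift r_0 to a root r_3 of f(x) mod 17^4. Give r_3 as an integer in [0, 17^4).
r_3 = 41611 (mod 83521)

Hensel's recurrence: r_{i+1} = r_i − f(r_i)·(f′(r_i))^{-1} mod 17^{i+2}, with f′(x) = 2x. Iterate:
  r_0 = 12 (mod 17)
  r_1 = 284 (mod 289)
  r_2 = 2307 (mod 4913)
  r_3 = 41611 (mod 83521)
Final: r_3 = 41611, and one checks f(r_3) ≡ 0 mod 17^4.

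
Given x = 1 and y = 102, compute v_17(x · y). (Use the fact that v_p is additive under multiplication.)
v_17(102) = 1

v_p(x) = 0 (factor: 1 = 17^0 · 1); v_p(y) = 1 (factor: 102 = 17^1 · 6). Additivity: v_p(xy) = v_p(x) + v_p(y) = 0 + 1 = 1. (Direct check: xy = 102 = 17^1 · (6).)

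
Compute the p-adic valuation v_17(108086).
v_17(108086) = 3

v_17(n) is the largest exponent k such that 17^k divides n. Factor out: 108086 = 17^3 · 22. (Sign doesn't affect v_p.) So v_17(108086) = 3.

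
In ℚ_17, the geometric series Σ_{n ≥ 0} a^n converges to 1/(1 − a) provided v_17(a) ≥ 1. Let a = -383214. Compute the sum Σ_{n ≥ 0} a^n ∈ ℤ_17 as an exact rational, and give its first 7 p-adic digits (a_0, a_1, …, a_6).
Σ a^n = 1/(1 − a) = 1/383215;  first 7 digits = (1, 0, 0, 7, 12, 16, 14)

v_17(a) = 3 ≥ 1, so the series converges in ℤ_17 to 1/(1 − a) = 1/(1 − (-383214)) = 1/383215. Expand this rational in ℤ_17: compute digits iteratively via d_i = x_i mod 17, x_{i+1} = (x_i − d_i)/17. The first 7 digits are (1, 0, 0, 7, 12, 16, 14).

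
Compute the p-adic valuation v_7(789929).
v_7(789929) = 5

v_7(n) is the largest exponent k such that 7^k divides n. Factor out: 789929 = 7^5 · 47. (Sign doesn't affect v_p.) So v_7(789929) = 5.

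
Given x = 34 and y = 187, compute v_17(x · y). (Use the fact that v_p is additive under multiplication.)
v_17(6358) = 2

v_p(x) = 1 (factor: 34 = 17^1 · 2); v_p(y) = 1 (factor: 187 = 17^1 · 11). Additivity: v_p(xy) = v_p(x) + v_p(y) = 1 + 1 = 2. (Direct check: xy = 6358 = 17^2 · (22).)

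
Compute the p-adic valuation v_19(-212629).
v_19(-212629) = 3

v_19(n) is the largest exponent k such that 19^k divides n. Factor out: -212629 = -19^3 · 31. (Sign doesn't affect v_p.) So v_19(-212629) = 3.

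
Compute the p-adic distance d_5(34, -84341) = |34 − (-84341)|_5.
d_5(34, -84341) = 1/3125

Step 1 — x − y = 34 − (-84341) = 84375. Step 2 — v_5(84375) = 5 (factor: 84375 = (5^5 · 27); the sign does not affect v_p). Step 3 — |x − y|_5 = 5^{-5} = 1/3125.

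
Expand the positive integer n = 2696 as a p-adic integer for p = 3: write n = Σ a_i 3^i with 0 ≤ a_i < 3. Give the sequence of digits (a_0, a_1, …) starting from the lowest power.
(a_0, a_1, …) = (2, 1, 2, 0, 0, 2, 0, 1)

Repeated division by 3 gives the digits low-to-high: 2696 = 2 + 1·3^1 + 2·3^2 + 2·3^5 + 1·3^7. Digit sequence: (2, 1, 2, 0, 0, 2, 0, 1).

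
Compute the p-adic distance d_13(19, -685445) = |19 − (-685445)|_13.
d_13(19, -685445) = 1/28561

Step 1 — x − y = 19 − (-685445) = 685464. Step 2 — v_13(685464) = 4 (factor: 685464 = (13^4 · 24); the sign does not affect v_p). Step 3 — |x − y|_13 = 13^{-4} = 1/28561.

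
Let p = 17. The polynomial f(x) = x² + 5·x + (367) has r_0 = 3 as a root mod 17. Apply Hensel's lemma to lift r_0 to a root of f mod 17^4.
r_3 = 22273 (mod 83521)

Hensel: r_{i+1} = r_i − f(r_i)·(f′(r_i))^{-1} mod 17^{i+2}, f′(x) = 2x + 5. Iterate:
  r_0 = 3 (mod 17)
  r_1 = 20 (mod 289)
  r_2 = 2621 (mod 4913)
  r_3 = 22273 (mod 83521)
Final: r = 22273 satisfies f(r) ≡ 0 mod 17^4.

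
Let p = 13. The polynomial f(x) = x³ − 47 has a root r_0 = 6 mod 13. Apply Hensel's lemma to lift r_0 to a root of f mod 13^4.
r_3 = 22483 (mod 28561)

Hensel: r_{i+1} = r_i − f(r_i)/f′(r_i) mod 13^{i+2}, where f′(x) = 3x². Iterate:
  r_0 = 6 (mod 13)
  r_1 = 6 (mod 169)
  r_2 = 513 (mod 2197)
  r_3 = 22483 (mod 28561)
Final: r = 22483 with f(r) ≡ 0 mod 13^4.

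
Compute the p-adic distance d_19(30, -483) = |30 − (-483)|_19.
d_19(30, -483) = 1/19

Step 1 — x − y = 30 − (-483) = 513. Step 2 — v_19(513) = 1 (factor: 513 = (19^1 · 27); the sign does not affect v_p). Step 3 — |x − y|_19 = 19^{-1} = 1/19.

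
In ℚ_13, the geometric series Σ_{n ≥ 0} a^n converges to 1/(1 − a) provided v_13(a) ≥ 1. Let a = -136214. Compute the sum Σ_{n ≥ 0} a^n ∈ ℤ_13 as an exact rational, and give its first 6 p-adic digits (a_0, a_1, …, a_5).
Σ a^n = 1/(1 − a) = 1/136215;  first 6 digits = (1, 0, 0, 3, 8, 12)

v_13(a) = 3 ≥ 1, so the series converges in ℤ_13 to 1/(1 − a) = 1/(1 − (-136214)) = 1/136215. Expand this rational in ℤ_13: compute digits iteratively via d_i = x_i mod 13, x_{i+1} = (x_i − d_i)/13. The first 6 digits are (1, 0, 0, 3, 8, 12).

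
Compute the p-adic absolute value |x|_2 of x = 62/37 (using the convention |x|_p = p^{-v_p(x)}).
|62/37|_2 = 1/2

Step 1 — compute v_2(x) by factoring powers of 2 out of the numerator and denominator: v_2(62/37) = 1. Step 2 — apply |x|_p = p^{-v_p(x)} = 2^{-1} = 1/2.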